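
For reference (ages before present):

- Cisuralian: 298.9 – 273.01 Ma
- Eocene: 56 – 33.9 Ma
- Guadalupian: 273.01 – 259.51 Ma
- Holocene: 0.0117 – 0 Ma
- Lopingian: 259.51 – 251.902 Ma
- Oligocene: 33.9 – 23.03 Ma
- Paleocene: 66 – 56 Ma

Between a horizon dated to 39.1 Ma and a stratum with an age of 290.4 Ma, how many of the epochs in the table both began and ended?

290.4 Ma sits inside the Cisuralian (298.9–273.01) and 39.1 Ma inside the Eocene (56–33.9); neither of those is wholly between the two dates.
The listed epochs lying completely between them are Guadalupian, Lopingian, Paleocene — 3 in all.

3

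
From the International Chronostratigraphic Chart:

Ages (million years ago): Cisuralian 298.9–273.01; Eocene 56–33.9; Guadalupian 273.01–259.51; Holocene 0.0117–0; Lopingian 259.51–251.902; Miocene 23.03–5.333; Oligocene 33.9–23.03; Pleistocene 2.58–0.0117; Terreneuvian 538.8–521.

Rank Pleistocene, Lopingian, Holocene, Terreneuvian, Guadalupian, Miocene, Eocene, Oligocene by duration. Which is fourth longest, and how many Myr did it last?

Start − end for each: Pleistocene 2.58 − 0.0117 = 2.5683; Lopingian 259.51 − 251.902 = 7.608; Holocene 0.0117 − 0 = 0.0117; Terreneuvian 538.8 − 521 = 17.8; Guadalupian 273.01 − 259.51 = 13.5; Miocene 23.03 − 5.333 = 17.697; Eocene 56 − 33.9 = 22.1; Oligocene 33.9 − 23.03 = 10.87.
Ranking these from longest: Eocene > Terreneuvian > Miocene > Guadalupian > Oligocene > Lopingian > Pleistocene > Holocene.
Position 4 in that ranking is Guadalupian, which lasted 13.5 Myr.

Guadalupian, 13.5 million years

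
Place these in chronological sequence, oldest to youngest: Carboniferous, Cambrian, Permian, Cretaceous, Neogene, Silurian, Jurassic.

Group by era (each group listed oldest first) — Paleozoic: Cambrian, Silurian, Carboniferous, Permian; Mesozoic: Jurassic, Cretaceous; Cenozoic: Neogene. The eras run Paleozoic → Mesozoic → Cenozoic. Concatenating the groups in that era order gives oldest to youngest directly.

Cambrian → Silurian → Carboniferous → Permian → Jurassic → Cretaceous → Neogene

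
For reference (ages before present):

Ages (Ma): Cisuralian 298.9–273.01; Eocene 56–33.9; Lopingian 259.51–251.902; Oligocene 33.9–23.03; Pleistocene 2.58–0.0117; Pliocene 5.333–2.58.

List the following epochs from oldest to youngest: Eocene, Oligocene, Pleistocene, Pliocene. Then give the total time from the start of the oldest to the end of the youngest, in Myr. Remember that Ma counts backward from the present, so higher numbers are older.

Start ages (Ma): Eocene 56, Oligocene 33.9, Pliocene 5.333, Pleistocene 2.58.
Ordered oldest to youngest: Eocene, Oligocene, Pliocene, Pleistocene.
Span = 56 − 0.0117 = 55.9883 Myr.

Eocene, Oligocene, Pliocene, Pleistocene; total span 55.9883 Myr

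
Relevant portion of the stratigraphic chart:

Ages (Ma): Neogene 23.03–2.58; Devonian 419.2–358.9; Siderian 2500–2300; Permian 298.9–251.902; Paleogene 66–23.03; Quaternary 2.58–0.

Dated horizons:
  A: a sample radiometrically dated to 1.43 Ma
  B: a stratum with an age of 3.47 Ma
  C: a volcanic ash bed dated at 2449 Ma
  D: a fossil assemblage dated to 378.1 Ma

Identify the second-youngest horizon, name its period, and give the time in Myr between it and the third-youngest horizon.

Smaller Ma means younger, so youngest first: A 1.43 < B 3.47 < D 378.1 < C 2449.
Counting 2 along gives B (3.47 Ma); the excerpt puts that inside the Neogene, 23.03–2.58 Ma.
Next in line is D (378.1 Ma), and 378.1 − 3.47 = 374.63 Myr.

B, in the Neogene; 374.63 million years to D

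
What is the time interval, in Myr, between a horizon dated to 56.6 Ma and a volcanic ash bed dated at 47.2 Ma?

56.6 − 47.2 = 9.4 million years.

9.4 million years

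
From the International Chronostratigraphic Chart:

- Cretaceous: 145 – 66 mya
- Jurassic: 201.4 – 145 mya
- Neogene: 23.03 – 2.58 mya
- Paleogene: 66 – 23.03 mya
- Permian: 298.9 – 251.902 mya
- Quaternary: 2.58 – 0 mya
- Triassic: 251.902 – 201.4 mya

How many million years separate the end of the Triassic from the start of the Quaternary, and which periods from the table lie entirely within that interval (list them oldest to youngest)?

The Triassic closes at 201.4 Ma and the Quaternary opens at 2.58 Ma, so the interval is 201.4 − 2.58 = 198.82 Myr.
A period fits inside if it starts at or after 201.4 Ma and ends at or before 2.58 Ma; oldest first that gives Jurassic, Cretaceous, Paleogene, Neogene.

198.82 million years; Jurassic, Cretaceous, Paleogene, Neogene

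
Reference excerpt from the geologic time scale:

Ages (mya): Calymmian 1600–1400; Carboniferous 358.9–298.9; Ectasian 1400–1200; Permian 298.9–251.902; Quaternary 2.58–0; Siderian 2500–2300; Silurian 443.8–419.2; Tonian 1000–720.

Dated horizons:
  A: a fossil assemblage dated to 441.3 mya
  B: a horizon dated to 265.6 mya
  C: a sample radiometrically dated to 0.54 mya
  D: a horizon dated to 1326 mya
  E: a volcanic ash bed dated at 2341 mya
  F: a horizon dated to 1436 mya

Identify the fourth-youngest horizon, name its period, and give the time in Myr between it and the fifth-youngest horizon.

Sorted youngest-first by Ma: C (0.54), B (265.6), A (441.3), D (1326), F (1436), E (2341).
The fourth youngest is D at 1326 Ma, which lies in 1400–1200 Ma: the Ectasian.
The fifth youngest is F at 1436 Ma; separation = |1326 − 1436| = 110 Myr.

D, in the Ectasian; 110 million years to F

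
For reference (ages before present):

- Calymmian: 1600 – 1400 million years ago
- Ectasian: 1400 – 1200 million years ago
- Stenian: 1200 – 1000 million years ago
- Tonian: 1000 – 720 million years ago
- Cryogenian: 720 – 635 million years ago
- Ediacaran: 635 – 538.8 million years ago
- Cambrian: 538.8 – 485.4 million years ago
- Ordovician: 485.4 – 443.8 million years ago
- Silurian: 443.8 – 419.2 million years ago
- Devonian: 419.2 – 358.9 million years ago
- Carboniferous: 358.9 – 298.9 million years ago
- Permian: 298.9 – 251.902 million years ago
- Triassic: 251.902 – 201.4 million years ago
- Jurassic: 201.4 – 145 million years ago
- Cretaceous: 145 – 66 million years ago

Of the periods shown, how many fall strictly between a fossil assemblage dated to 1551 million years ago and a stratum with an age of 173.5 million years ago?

12

1551 Ma sits inside the Calymmian (1600–1400) and 173.5 Ma inside the Jurassic (201.4–145); neither of those is wholly between the two dates.
The listed periods lying completely between them are Ectasian, Stenian, Tonian, Cryogenian, Ediacaran, Cambrian, Ordovician, Silurian, Devonian, Carboniferous, Permian, Triassic — 12 in all.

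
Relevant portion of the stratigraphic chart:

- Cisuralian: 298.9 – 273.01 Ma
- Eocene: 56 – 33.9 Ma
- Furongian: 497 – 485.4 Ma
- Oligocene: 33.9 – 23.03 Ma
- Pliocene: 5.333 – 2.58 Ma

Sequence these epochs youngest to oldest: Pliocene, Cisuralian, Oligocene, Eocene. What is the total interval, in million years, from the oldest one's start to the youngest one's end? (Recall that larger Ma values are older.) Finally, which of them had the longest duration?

Pliocene, Oligocene, Eocene, Cisuralian; total span 296.32 Myr; longest is Cisuralian

From the excerpt: Pliocene 5.333–2.58; Cisuralian 298.9–273.01; Oligocene 33.9–23.03; Eocene 56–33.9 (Ma).
Larger Ma is earlier, so the oldest is Cisuralian and the youngest is Pliocene; youngest to oldest: Pliocene, Oligocene, Eocene, Cisuralian.
Oldest start 298.9 minus youngest end 2.58 gives 296.32 Myr overall.
Individual lengths (start − end): Cisuralian 25.89; Pliocene 2.753; Oligocene 10.87; Eocene 22.1. The largest is Cisuralian at 25.89 Myr.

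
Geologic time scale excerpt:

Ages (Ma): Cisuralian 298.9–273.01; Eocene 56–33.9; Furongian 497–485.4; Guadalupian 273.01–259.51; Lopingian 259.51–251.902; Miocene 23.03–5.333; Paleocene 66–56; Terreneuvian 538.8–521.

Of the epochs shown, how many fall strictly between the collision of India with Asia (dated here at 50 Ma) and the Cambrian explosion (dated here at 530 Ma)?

5

530 Ma sits inside the Terreneuvian (538.8–521) and 50 Ma inside the Eocene (56–33.9); neither of those is wholly between the two dates.
The listed epochs lying completely between them are Furongian, Cisuralian, Guadalupian, Lopingian, Paleocene — 5 in all.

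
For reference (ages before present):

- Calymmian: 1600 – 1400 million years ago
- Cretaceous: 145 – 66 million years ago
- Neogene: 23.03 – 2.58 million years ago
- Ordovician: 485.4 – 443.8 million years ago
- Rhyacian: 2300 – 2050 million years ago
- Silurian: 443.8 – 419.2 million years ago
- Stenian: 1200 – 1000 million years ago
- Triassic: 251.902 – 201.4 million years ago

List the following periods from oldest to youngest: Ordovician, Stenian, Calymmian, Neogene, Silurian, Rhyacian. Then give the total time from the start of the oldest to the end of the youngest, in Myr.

Rhyacian → Calymmian → Stenian → Ordovician → Silurian → Neogene; total span 2297.42 Myr

Start ages (Ma): Rhyacian 2300, Calymmian 1600, Stenian 1200, Ordovician 485.4, Silurian 443.8, Neogene 23.03.
Ordered oldest to youngest: Rhyacian, Calymmian, Stenian, Ordovician, Silurian, Neogene.
Span = 2300 − 2.58 = 2297.42 Myr.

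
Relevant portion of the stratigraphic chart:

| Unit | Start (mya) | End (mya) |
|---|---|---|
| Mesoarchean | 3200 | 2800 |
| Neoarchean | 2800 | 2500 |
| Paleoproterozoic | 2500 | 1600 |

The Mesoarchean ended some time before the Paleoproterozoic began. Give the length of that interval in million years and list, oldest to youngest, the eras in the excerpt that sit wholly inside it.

300 million years; Neoarchean

The Mesoarchean closes at 2800 Ma and the Paleoproterozoic opens at 2500 Ma, so the interval is 2800 − 2500 = 300 Myr.
An era fits inside if it starts at or after 2800 Ma and ends at or before 2500 Ma; oldest first that gives Neoarchean.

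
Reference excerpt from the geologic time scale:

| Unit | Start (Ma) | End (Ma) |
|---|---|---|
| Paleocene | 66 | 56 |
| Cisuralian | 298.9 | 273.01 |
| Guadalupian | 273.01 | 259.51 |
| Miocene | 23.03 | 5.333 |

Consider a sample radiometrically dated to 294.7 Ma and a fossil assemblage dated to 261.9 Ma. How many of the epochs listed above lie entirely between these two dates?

Checking each listed span, none has both start < 294.7 Ma and end > 261.9 Ma — every epoch straddles one of the two dates or lies outside them — so the count is 0.

0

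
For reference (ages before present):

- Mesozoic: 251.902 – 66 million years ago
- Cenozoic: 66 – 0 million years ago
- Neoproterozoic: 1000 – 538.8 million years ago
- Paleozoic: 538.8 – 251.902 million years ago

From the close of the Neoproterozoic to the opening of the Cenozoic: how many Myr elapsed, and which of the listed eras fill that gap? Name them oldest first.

472.8 million years; Paleozoic, Mesozoic

The Neoproterozoic closes at 538.8 Ma and the Cenozoic opens at 66 Ma, so the interval is 538.8 − 66 = 472.8 Myr.
An era fits inside if it starts at or after 538.8 Ma and ends at or before 66 Ma; oldest first that gives Paleozoic, Mesozoic.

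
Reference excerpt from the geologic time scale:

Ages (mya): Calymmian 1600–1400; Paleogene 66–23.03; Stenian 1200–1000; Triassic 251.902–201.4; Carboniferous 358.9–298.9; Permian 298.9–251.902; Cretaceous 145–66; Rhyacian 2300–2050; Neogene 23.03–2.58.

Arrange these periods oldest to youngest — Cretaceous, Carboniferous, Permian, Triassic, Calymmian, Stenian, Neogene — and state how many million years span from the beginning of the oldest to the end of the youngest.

Start ages (Ma): Calymmian 1600, Stenian 1200, Carboniferous 358.9, Permian 298.9, Triassic 251.902, Cretaceous 145, Neogene 23.03.
Ordered oldest to youngest: Calymmian, Stenian, Carboniferous, Permian, Triassic, Cretaceous, Neogene.
Span = 1600 − 2.58 = 1597.42 Myr.

Calymmian, Stenian, Carboniferous, Permian, Triassic, Cretaceous, Neogene; total span 1597.42 Myr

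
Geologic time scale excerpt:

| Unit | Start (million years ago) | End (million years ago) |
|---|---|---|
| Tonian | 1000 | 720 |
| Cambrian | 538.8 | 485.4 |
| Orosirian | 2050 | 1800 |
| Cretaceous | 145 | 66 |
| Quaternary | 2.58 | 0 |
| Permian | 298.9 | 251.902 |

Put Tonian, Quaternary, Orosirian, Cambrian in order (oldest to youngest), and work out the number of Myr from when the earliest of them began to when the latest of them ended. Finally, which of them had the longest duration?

Orosirian, Tonian, Cambrian, Quaternary; total span 2050 Myr; longest is Tonian

Start ages (Ma): Orosirian 2050, Tonian 1000, Cambrian 538.8, Quaternary 2.58.
Ordered oldest to youngest: Orosirian, Tonian, Cambrian, Quaternary.
Span = 2050 − 0 = 2050 Myr.
Durations: Cambrian 53.4, Quaternary 2.58, Tonian 280, Orosirian 250 → longest is Tonian (280 Myr).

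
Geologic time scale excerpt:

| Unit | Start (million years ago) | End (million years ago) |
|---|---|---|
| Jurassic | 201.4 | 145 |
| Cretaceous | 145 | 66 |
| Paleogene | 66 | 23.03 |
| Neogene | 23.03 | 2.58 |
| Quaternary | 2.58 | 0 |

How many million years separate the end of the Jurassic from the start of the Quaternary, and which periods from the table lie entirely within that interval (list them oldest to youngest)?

End of Jurassic = 145 Ma; start of Quaternary = 2.58 Ma.
Gap = 145 − 2.58 = 142.42 Myr.
Periods wholly inside 145–2.58 Ma: Cretaceous (145–66), Paleogene (66–23.03), Neogene (23.03–2.58).

142.42 million years; Cretaceous, Paleogene, Neogene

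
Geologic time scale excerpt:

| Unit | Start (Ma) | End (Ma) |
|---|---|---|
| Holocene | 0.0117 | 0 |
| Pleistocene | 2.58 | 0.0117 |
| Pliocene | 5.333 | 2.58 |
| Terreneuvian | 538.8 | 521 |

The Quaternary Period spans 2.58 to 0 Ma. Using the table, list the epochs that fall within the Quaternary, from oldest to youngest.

Epochs with both bounds inside 2.58–0 Ma: Pleistocene (2.58–0.0117), Holocene (0.0117–0).

Pleistocene, Holocene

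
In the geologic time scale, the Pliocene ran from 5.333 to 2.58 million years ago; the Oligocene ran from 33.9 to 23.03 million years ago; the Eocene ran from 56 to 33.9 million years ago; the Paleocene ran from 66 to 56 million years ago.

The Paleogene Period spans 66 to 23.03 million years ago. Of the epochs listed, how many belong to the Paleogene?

Epochs inside 66–23.03 Ma: Paleocene, Eocene, Oligocene — 3 in total.

3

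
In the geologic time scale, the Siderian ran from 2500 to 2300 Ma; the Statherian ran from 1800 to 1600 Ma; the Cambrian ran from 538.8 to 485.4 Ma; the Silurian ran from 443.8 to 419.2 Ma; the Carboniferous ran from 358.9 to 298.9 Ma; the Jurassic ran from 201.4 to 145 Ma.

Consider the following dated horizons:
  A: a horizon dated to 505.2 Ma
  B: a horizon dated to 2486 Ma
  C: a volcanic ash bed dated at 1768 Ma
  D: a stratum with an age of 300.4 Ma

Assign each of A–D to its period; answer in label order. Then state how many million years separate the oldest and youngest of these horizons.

A — Cambrian; B — Siderian; C — Statherian; D — Carboniferous; span 2185.6 million years

Match each age against the start–end ranges in the excerpt: A = 505.2 Ma → Cambrian (538.8–485.4); B = 2486 Ma → Siderian (2500–2300); C = 1768 Ma → Statherian (1800–1600); D = 300.4 Ma → Carboniferous (358.9–298.9).
The largest age is 2486 Ma and the smallest is 300.4 Ma; their difference is 2185.6 Myr.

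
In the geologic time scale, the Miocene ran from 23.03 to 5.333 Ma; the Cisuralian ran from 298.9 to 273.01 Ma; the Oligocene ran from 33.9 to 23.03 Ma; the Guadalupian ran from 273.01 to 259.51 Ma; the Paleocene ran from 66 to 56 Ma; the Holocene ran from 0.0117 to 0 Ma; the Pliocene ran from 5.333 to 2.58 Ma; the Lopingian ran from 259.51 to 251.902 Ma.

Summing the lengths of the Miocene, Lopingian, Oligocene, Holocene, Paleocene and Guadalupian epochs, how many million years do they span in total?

59.6867 million years

Each duration: Miocene = 17.697; Lopingian = 7.608; Oligocene = 10.87; Holocene = 0.0117; Paleocene = 10; Guadalupian = 13.5.
Sum: 17.697 + 7.608 + 10.87 + 0.0117 + 10 + 13.5 = 59.6867 Myr.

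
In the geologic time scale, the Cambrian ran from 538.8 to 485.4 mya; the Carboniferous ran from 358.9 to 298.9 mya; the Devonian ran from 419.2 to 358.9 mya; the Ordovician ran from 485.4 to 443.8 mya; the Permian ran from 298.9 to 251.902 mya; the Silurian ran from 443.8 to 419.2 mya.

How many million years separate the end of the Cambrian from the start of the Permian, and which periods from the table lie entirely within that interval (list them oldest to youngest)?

End of Cambrian = 485.4 Ma; start of Permian = 298.9 Ma.
Gap = 485.4 − 298.9 = 186.5 Myr.
Periods wholly inside 485.4–298.9 Ma: Ordovician (485.4–443.8), Silurian (443.8–419.2), Devonian (419.2–358.9), Carboniferous (358.9–298.9).

186.5 million years; Ordovician, Silurian, Devonian, Carboniferous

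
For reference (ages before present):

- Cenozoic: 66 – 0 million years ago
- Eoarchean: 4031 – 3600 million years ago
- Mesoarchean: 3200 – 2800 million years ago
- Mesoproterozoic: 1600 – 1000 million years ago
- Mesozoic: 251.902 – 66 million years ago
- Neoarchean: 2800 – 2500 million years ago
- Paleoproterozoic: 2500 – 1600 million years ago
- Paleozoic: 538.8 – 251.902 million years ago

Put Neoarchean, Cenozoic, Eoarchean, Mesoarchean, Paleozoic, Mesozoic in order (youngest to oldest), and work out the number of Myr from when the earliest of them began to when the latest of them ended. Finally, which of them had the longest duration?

Cenozoic → Mesozoic → Paleozoic → Neoarchean → Mesoarchean → Eoarchean; total span 4031 Myr; longest is Eoarchean

Start ages (Ma): Eoarchean 4031, Mesoarchean 3200, Neoarchean 2800, Paleozoic 538.8, Mesozoic 251.902, Cenozoic 66.
Ordered youngest to oldest: Cenozoic, Mesozoic, Paleozoic, Neoarchean, Mesoarchean, Eoarchean.
Span = 4031 − 0 = 4031 Myr.
Durations: Paleozoic 286.898, Neoarchean 300, Mesozoic 185.902, Eoarchean 431, Mesoarchean 400, Cenozoic 66 → longest is Eoarchean (431 Myr).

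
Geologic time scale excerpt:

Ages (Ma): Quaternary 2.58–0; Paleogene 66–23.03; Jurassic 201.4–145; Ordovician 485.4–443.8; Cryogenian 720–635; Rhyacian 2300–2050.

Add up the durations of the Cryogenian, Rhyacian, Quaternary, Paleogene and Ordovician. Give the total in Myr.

Each duration: Cryogenian = 85; Rhyacian = 250; Quaternary = 2.58; Paleogene = 42.97; Ordovician = 41.6.
Sum: 85 + 250 + 2.58 + 42.97 + 41.6 = 422.15 Myr.

422.15 million years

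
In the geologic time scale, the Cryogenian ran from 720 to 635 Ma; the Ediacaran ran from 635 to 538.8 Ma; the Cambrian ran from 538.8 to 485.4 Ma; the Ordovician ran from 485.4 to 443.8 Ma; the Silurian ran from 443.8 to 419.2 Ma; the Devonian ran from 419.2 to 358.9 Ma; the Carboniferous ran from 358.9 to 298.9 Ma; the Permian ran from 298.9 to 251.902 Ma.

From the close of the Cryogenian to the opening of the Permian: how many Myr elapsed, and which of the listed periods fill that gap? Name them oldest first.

The Cryogenian closes at 635 Ma and the Permian opens at 298.9 Ma, so the interval is 635 − 298.9 = 336.1 Myr.
A period fits inside if it starts at or after 635 Ma and ends at or before 298.9 Ma; oldest first that gives Ediacaran, Cambrian, Ordovician, Silurian, Devonian, Carboniferous.

336.1 million years; Ediacaran, Cambrian, Ordovician, Silurian, Devonian, Carboniferous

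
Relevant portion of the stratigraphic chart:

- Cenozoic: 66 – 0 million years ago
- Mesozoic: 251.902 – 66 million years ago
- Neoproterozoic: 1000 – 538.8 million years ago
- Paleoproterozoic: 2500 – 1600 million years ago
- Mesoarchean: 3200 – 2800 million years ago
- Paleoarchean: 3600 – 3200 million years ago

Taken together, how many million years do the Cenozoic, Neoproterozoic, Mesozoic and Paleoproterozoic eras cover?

Duration is start − end for each: (66 − 0) + (1000 − 538.8) + (251.902 − 66) + (2500 − 1600).
That is 66 + 461.2 + 185.902 + 900, which totals 1613.102 million years.

1613.102 million years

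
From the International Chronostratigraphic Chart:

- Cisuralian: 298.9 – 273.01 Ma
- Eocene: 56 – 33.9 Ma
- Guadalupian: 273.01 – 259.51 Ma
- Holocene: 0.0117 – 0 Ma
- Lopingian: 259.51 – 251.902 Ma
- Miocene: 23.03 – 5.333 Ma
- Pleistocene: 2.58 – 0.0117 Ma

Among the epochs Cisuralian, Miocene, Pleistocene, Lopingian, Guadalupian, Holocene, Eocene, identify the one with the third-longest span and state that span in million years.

Start − end for each: Cisuralian 298.9 − 273.01 = 25.89; Miocene 23.03 − 5.333 = 17.697; Pleistocene 2.58 − 0.0117 = 2.5683; Lopingian 259.51 − 251.902 = 7.608; Guadalupian 273.01 − 259.51 = 13.5; Holocene 0.0117 − 0 = 0.0117; Eocene 56 − 33.9 = 22.1.
Ranking these from longest: Cisuralian > Eocene > Miocene > Guadalupian > Lopingian > Pleistocene > Holocene.
Position 3 in that ranking is Miocene, which lasted 17.697 Myr.

Miocene, 17.697 million years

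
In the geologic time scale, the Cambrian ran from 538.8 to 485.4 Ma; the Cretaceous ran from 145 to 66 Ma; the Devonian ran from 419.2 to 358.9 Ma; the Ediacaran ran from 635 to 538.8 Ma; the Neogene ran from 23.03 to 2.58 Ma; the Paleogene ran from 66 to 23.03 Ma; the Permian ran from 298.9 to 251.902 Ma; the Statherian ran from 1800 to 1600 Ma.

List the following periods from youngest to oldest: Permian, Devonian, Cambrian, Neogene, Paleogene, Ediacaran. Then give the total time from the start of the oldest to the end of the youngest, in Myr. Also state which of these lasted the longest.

Neogene → Paleogene → Permian → Devonian → Cambrian → Ediacaran; total span 632.42 Myr; longest is Ediacaran

From the excerpt: Permian 298.9–251.902; Devonian 419.2–358.9; Cambrian 538.8–485.4; Neogene 23.03–2.58; Paleogene 66–23.03; Ediacaran 635–538.8 (Ma).
Larger Ma is earlier, so the oldest is Ediacaran and the youngest is Neogene; youngest to oldest: Neogene, Paleogene, Permian, Devonian, Cambrian, Ediacaran.
Oldest start 635 minus youngest end 2.58 gives 632.42 Myr overall.
Individual lengths (start − end): Neogene 20.45; Paleogene 42.97; Ediacaran 96.2; Permian 46.998; Cambrian 53.4; Devonian 60.3. The largest is Ediacaran at 96.2 Myr.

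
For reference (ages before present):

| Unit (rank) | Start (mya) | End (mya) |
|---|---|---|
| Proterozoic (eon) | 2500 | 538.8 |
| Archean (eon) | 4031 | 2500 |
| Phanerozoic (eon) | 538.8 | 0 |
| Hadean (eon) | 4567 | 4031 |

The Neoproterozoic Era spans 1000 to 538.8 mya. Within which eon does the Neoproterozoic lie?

Proterozoic

The Neoproterozoic (1000–538.8 Ma) lies entirely within 2500–538.8 Ma, the Proterozoic Eon.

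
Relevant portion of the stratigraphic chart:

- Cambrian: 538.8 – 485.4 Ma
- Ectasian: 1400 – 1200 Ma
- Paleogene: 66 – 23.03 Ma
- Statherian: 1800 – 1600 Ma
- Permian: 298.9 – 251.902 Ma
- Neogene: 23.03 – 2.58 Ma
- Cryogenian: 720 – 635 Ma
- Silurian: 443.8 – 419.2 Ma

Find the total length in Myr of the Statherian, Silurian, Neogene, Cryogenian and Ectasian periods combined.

530.05 million years

Duration is start − end for each: (1800 − 1600) + (443.8 − 419.2) + (23.03 − 2.58) + (720 − 635) + (1400 − 1200).
That is 200 + 24.6 + 20.45 + 85 + 200, which totals 530.05 million years.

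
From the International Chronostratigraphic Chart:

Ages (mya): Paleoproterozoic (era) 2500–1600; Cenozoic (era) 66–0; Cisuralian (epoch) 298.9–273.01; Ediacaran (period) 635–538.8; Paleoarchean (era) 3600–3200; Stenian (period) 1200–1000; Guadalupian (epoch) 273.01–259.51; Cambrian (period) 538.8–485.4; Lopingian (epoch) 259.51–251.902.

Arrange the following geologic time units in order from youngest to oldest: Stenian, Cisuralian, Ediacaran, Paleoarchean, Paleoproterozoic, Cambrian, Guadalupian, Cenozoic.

Cenozoic → Guadalupian → Cisuralian → Cambrian → Ediacaran → Stenian → Paleoproterozoic → Paleoarchean

Sorting by start age (ascending Ma, since larger Ma = older): Cenozoic began 66, Guadalupian began 273.01, Cisuralian began 298.9, Cambrian began 538.8, Ediacaran began 635, Stenian began 1200, Paleoproterozoic began 2500, Paleoarchean began 3600.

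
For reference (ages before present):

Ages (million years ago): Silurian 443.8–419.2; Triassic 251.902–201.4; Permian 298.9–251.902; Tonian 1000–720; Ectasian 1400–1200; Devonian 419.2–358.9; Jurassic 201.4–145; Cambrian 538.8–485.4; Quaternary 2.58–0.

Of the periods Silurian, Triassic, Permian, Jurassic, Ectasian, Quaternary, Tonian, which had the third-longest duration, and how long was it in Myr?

Start − end for each: Silurian 443.8 − 419.2 = 24.6; Triassic 251.902 − 201.4 = 50.502; Permian 298.9 − 251.902 = 46.998; Jurassic 201.4 − 145 = 56.4; Ectasian 1400 − 1200 = 200; Quaternary 2.58 − 0 = 2.58; Tonian 1000 − 720 = 280.
Ranking these from longest: Tonian > Ectasian > Jurassic > Triassic > Permian > Silurian > Quaternary.
Position 3 in that ranking is Jurassic, which lasted 56.4 Myr.

Jurassic, 56.4 million years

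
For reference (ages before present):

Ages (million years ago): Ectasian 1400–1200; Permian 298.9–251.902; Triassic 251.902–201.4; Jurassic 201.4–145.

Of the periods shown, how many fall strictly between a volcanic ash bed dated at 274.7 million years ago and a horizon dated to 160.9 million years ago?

1

The older date is 274.7 Ma and the younger is 160.9 Ma.
Periods with start < 274.7 and end > 160.9 Ma: Triassic (251.902–201.4).
That is 1 complete period.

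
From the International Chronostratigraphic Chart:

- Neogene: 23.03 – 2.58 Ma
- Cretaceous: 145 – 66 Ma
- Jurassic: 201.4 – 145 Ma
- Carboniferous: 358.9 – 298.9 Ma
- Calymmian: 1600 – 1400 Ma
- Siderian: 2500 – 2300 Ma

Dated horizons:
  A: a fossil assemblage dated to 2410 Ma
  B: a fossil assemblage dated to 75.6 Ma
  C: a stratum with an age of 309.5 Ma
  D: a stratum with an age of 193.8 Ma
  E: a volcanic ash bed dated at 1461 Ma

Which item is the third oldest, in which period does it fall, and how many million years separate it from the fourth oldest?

Larger Ma means older, so oldest first: A 2410 > E 1461 > C 309.5 > D 193.8 > B 75.6.
Counting 3 along gives C (309.5 Ma); the excerpt puts that inside the Carboniferous, 358.9–298.9 Ma.
Next in line is D (193.8 Ma), and 309.5 − 193.8 = 115.7 Myr.

C, in the Carboniferous; 115.7 million years to D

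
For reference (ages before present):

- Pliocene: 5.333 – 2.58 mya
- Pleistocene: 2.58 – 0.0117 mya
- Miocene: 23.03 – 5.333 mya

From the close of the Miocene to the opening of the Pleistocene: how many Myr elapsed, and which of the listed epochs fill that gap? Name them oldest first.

The Miocene closes at 5.333 Ma and the Pleistocene opens at 2.58 Ma, so the interval is 5.333 − 2.58 = 2.753 Myr.
An epoch fits inside if it starts at or after 5.333 Ma and ends at or before 2.58 Ma; oldest first that gives Pliocene.

2.753 million years; Pliocene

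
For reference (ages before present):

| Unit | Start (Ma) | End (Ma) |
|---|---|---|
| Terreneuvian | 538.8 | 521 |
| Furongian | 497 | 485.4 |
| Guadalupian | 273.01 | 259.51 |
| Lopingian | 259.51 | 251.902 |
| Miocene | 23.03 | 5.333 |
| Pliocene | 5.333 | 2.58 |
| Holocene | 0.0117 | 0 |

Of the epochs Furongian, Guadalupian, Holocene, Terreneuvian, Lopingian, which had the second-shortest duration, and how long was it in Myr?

Lopingian, 7.608 million years

Durations: Furongian 11.6; Guadalupian 13.5; Holocene 0.0117; Terreneuvian 17.8; Lopingian 7.608 Myr.
Sorted shortest-first: Holocene (0.0117), Lopingian (7.608), Furongian (11.6), Guadalupian (13.5), Terreneuvian (17.8).
The second shortest is Lopingian at 7.608 Myr.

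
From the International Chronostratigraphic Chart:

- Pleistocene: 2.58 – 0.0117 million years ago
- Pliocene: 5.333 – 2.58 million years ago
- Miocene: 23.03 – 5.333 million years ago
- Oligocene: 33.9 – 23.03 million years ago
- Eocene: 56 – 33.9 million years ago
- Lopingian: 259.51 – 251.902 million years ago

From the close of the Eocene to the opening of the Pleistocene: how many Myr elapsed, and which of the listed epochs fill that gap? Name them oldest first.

The Eocene closes at 33.9 Ma and the Pleistocene opens at 2.58 Ma, so the interval is 33.9 − 2.58 = 31.32 Myr.
An epoch fits inside if it starts at or after 33.9 Ma and ends at or before 2.58 Ma; oldest first that gives Oligocene, Miocene, Pliocene.

31.32 million years; Oligocene, Miocene, Pliocene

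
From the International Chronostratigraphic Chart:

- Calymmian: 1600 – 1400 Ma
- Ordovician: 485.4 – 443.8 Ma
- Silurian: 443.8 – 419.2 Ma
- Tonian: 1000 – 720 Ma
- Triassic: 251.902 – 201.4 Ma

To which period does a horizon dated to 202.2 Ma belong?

Triassic

202.2 Ma lies between 251.902 and 201.4 Ma, so it falls in the Triassic.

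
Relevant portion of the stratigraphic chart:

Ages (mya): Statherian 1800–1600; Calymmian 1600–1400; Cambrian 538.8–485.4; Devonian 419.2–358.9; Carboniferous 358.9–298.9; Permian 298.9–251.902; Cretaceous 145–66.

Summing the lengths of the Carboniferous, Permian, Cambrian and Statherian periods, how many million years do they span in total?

360.398 million years

Duration is start − end for each: (358.9 − 298.9) + (298.9 − 251.902) + (538.8 − 485.4) + (1800 − 1600).
That is 60 + 46.998 + 53.4 + 200, which totals 360.398 million years.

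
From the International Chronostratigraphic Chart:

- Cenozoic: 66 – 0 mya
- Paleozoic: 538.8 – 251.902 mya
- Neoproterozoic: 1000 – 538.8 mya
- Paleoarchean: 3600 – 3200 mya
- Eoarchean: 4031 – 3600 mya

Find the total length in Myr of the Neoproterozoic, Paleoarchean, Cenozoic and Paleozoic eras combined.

1214.098 million years

Duration is start − end for each: (1000 − 538.8) + (3600 − 3200) + (66 − 0) + (538.8 − 251.902).
That is 461.2 + 400 + 66 + 286.898, which totals 1214.098 million years.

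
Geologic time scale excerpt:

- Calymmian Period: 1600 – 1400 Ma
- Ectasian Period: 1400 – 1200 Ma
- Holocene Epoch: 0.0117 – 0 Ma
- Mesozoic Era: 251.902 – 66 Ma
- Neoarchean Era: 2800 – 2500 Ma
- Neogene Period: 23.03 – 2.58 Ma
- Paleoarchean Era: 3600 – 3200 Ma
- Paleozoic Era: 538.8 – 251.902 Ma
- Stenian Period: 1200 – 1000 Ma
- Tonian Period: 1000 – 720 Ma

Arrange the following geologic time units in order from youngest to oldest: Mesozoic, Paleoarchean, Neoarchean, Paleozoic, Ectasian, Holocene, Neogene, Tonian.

Holocene → Neogene → Mesozoic → Paleozoic → Tonian → Ectasian → Neoarchean → Paleoarchean

Read off each span (Ma): Mesozoic 251.902–66; Paleoarchean 3600–3200; Neoarchean 2800–2500; Paleozoic 538.8–251.902; Ectasian 1400–1200; Holocene 0.0117–0; Neogene 23.03–2.58; Tonian 1000–720.
Larger Ma is older, so oldest→youngest is Paleoarchean, Neoarchean, Ectasian, Tonian, Paleozoic, Mesozoic, Neogene, Holocene; reverse it for youngest→oldest.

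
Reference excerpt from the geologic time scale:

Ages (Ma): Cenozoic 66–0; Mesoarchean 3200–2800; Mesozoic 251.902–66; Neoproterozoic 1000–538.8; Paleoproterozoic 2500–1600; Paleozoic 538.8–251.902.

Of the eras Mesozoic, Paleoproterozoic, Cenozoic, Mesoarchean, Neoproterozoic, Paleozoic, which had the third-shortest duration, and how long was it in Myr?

Durations: Mesozoic 185.902; Paleoproterozoic 900; Cenozoic 66; Mesoarchean 400; Neoproterozoic 461.2; Paleozoic 286.898 Myr.
Sorted shortest-first: Cenozoic (66), Mesozoic (185.902), Paleozoic (286.898), Mesoarchean (400), Neoproterozoic (461.2), Paleoproterozoic (900).
The third shortest is Paleozoic at 286.898 Myr.

Paleozoic, 286.898 million years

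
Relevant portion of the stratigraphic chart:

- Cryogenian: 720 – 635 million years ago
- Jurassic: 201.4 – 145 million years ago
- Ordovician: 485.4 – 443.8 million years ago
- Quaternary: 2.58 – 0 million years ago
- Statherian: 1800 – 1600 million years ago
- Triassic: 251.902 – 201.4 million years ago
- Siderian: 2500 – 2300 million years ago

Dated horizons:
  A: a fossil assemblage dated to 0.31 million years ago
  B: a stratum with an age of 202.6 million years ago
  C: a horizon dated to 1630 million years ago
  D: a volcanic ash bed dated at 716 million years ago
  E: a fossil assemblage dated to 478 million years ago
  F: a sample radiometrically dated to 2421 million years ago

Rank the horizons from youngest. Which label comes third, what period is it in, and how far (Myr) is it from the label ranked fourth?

Smaller Ma means younger, so youngest first: A 0.31 < B 202.6 < E 478 < D 716 < C 1630 < F 2421.
Counting 3 along gives E (478 Ma); the excerpt puts that inside the Ordovician, 485.4–443.8 Ma.
Next in line is D (716 Ma), and 716 − 478 = 238 Myr.

E, in the Ordovician; 238 million years to D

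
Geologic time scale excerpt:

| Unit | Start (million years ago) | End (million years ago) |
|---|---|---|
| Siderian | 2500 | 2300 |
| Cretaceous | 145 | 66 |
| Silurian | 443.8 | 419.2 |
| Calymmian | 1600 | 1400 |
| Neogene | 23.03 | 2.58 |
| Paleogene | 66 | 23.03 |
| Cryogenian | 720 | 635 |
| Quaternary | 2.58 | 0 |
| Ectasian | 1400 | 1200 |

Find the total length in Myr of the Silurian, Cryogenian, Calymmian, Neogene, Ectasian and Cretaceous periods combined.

609.05 million years

Each duration: Silurian = 24.6; Cryogenian = 85; Calymmian = 200; Neogene = 20.45; Ectasian = 200; Cretaceous = 79.
Sum: 24.6 + 85 + 200 + 20.45 + 200 + 79 = 609.05 Myr.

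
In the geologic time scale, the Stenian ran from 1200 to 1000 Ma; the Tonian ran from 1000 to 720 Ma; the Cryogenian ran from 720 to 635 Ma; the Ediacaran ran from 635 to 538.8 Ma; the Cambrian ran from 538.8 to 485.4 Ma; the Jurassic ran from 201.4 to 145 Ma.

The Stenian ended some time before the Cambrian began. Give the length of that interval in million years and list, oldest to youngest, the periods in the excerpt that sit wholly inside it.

The Stenian closes at 1000 Ma and the Cambrian opens at 538.8 Ma, so the interval is 1000 − 538.8 = 461.2 Myr.
A period fits inside if it starts at or after 1000 Ma and ends at or before 538.8 Ma; oldest first that gives Tonian, Cryogenian, Ediacaran.

461.2 million years; Tonian, Cryogenian, Ediacaran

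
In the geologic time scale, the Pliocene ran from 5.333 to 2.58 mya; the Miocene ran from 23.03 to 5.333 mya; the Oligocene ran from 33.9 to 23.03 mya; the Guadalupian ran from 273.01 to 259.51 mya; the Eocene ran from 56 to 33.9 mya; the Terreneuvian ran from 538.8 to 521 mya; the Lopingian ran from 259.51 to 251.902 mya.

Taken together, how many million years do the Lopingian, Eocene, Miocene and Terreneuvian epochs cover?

Duration is start − end for each: (259.51 − 251.902) + (56 − 33.9) + (23.03 − 5.333) + (538.8 − 521).
That is 7.608 + 22.1 + 17.697 + 17.8, which totals 65.205 million years.

65.205 million years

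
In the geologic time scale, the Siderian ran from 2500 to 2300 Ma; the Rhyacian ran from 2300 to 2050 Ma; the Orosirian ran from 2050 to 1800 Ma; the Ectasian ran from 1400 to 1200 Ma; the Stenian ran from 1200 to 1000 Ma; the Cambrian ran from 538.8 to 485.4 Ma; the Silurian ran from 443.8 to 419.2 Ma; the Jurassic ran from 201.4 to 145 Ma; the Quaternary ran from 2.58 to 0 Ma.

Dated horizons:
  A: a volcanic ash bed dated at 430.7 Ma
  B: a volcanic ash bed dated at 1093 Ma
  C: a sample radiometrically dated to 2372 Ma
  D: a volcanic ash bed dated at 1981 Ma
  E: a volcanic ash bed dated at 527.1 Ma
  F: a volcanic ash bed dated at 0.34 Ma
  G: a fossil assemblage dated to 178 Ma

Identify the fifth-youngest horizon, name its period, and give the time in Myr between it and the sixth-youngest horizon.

B, in the Stenian; 888 million years to D

Sorted youngest-first by Ma: F (0.34), G (178), A (430.7), E (527.1), B (1093), D (1981), C (2372).
The fifth youngest is B at 1093 Ma, which lies in 1200–1000 Ma: the Stenian.
The sixth youngest is D at 1981 Ma; separation = |1093 − 1981| = 888 Myr.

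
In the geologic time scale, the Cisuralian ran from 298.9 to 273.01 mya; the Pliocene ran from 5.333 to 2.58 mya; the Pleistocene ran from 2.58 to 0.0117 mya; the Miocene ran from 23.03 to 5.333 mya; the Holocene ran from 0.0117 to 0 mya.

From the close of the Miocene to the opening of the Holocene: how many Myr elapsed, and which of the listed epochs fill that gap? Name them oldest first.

5.3213 million years; Pliocene, Pleistocene

The Miocene closes at 5.333 Ma and the Holocene opens at 0.0117 Ma, so the interval is 5.333 − 0.0117 = 5.3213 Myr.
An epoch fits inside if it starts at or after 5.333 Ma and ends at or before 0.0117 Ma; oldest first that gives Pliocene, Pleistocene.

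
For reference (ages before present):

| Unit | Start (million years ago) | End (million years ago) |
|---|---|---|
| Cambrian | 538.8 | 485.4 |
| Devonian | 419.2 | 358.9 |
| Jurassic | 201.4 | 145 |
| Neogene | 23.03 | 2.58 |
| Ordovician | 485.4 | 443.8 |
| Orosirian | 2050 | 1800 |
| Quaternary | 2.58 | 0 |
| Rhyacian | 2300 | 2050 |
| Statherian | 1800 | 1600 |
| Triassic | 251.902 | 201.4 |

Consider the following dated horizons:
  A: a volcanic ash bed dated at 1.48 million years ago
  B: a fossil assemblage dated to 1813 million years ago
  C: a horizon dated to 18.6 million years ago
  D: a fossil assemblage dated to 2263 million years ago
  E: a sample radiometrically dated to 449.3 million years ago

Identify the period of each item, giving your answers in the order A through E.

Match each age against the start–end ranges in the excerpt: A = 1.48 Ma → Quaternary (2.58–0); B = 1813 Ma → Orosirian (2050–1800); C = 18.6 Ma → Neogene (23.03–2.58); D = 2263 Ma → Rhyacian (2300–2050); E = 449.3 Ma → Ordovician (485.4–443.8).

A — Quaternary; B — Orosirian; C — Neogene; D — Rhyacian; E — Ordovician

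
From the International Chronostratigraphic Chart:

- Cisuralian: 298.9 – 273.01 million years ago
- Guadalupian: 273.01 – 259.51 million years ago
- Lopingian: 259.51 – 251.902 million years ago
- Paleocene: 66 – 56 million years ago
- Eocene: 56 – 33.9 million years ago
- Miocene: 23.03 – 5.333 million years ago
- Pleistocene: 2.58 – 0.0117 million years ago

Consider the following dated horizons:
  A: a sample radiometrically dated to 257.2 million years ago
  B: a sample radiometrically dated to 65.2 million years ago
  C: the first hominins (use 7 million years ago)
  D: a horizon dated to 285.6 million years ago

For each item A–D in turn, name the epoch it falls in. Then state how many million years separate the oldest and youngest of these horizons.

A — Lopingian; B — Paleocene; C — Miocene; D — Cisuralian; span 278.6 million years

A: 257.2 Ma lies in 259.51–251.902 Ma, so Lopingian.
B: 65.2 Ma lies in 66–56 Ma, so Paleocene.
C: 7 Ma lies in 23.03–5.333 Ma, so Miocene.
D: 285.6 Ma lies in 298.9–273.01 Ma, so Cisuralian.
Oldest = 285.6 Ma, youngest = 7 Ma → span 278.6 Myr.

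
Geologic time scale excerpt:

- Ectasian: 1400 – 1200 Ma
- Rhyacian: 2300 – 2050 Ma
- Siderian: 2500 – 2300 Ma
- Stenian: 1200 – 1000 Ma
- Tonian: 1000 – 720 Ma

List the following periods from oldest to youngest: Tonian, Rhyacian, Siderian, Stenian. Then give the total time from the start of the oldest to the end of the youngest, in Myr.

Siderian, Rhyacian, Stenian, Tonian; total span 1780 Myr

From the excerpt: Tonian 1000–720; Rhyacian 2300–2050; Siderian 2500–2300; Stenian 1200–1000 (Ma).
Larger Ma is earlier, so the oldest is Siderian and the youngest is Tonian; oldest to youngest: Siderian, Rhyacian, Stenian, Tonian.
Oldest start 2500 minus youngest end 720 gives 1780 Myr overall.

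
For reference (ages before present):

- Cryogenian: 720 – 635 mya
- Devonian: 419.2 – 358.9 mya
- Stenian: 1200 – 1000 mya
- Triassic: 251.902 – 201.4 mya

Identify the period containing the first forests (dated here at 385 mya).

385 Ma lies between 419.2 and 358.9 Ma, so it falls in the Devonian.

Devonian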